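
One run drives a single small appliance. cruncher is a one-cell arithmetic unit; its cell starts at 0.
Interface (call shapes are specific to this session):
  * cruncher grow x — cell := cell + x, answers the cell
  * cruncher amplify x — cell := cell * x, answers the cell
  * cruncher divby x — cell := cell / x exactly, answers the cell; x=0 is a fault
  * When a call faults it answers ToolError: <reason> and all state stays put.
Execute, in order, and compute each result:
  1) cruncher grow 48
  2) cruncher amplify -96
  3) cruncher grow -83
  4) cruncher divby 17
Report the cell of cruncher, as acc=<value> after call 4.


Do: cruncher grow[x=48]
See: 48
Do: cruncher amplify[x=-96]
See: -4608
Do: cruncher grow[x=-83]
See: -4691
Do: cruncher divby[x=17]
See: -4691/17

Answer: acc=-4691/17


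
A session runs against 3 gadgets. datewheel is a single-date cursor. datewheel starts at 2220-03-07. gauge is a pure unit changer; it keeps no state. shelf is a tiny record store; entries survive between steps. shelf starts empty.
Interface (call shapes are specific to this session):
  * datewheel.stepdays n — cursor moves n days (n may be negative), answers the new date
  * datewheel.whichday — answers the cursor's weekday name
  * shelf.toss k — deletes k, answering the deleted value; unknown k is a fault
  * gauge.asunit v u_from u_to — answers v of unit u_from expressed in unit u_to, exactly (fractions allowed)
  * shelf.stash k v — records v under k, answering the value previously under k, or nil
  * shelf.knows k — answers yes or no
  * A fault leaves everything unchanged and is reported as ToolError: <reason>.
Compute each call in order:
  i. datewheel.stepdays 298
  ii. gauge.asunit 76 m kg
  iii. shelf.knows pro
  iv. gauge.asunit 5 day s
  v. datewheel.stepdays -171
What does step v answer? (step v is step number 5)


// datewheel.stepdays(n: 298) : 2220-12-30
// gauge.asunit(v: 76, u_from: m, u_to: kg) : ToolError: incompatible units
// shelf.knows(k: pro) : no
// gauge.asunit(v: 5, u_from: day, u_to: s) : 432000
// datewheel.stepdays(n: -171) : 2220-07-12

Answer: 2220-07-12


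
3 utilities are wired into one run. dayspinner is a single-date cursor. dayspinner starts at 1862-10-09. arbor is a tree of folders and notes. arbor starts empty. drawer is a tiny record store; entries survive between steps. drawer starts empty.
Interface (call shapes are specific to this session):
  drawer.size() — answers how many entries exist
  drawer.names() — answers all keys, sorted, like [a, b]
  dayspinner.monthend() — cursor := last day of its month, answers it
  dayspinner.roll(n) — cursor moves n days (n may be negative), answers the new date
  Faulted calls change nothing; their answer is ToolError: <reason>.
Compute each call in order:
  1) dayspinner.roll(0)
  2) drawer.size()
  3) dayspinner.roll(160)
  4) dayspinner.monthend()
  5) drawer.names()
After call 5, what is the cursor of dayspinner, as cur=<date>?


Using dayspinner.roll with n='0': 1862-10-09.
I call drawer.size(), and observe 0.
I invoke dayspinner.roll with n='160', giving 1863-03-18.
I call dayspinner.monthend: 1863-03-31.
Invoking drawer.names, yielding [].

Answer: cur=1863-03-31


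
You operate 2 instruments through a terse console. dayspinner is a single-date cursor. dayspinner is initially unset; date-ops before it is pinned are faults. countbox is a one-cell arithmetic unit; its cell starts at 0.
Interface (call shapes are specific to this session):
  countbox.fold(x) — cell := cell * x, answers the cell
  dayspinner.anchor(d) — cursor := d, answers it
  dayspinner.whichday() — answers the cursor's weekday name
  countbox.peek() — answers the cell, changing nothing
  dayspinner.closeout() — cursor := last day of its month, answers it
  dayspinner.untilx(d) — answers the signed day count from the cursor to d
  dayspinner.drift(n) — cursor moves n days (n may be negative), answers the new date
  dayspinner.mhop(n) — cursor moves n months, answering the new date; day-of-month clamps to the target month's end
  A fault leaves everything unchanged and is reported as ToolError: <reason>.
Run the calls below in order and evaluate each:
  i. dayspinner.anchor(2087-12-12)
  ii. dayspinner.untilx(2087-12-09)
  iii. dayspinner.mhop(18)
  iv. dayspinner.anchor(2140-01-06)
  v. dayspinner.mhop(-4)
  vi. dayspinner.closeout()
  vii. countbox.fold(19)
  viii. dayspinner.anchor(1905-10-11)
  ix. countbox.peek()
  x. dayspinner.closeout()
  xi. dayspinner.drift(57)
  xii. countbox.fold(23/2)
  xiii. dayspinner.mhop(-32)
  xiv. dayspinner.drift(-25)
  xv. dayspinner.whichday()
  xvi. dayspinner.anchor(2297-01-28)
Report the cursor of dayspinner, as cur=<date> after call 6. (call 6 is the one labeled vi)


Answer: cur=2139-09-30

Derivation:
% 1. anchor(2087-12-12) : 2087-12-12
% 2. untilx(2087-12-09) : -3
% 3. mhop(18) : 2089-06-12
% 4. anchor(2140-01-06) : 2140-01-06
% 5. mhop(-4) : 2139-09-06
% 6. closeout() : 2139-09-30
% 7. fold(19) : 0
% 8. anchor(1905-10-11) : 1905-10-11
% 9. peek() : 0
% 10. closeout() : 1905-10-31
% 11. drift(57) : 1905-12-27
% 12. fold(23/2) : 0
% 13. mhop(-32) : 1903-04-27
% 14. drift(-25) : 1903-04-02
% 15. whichday() : Thursday
% 16. anchor(2297-01-28) : 2297-01-28


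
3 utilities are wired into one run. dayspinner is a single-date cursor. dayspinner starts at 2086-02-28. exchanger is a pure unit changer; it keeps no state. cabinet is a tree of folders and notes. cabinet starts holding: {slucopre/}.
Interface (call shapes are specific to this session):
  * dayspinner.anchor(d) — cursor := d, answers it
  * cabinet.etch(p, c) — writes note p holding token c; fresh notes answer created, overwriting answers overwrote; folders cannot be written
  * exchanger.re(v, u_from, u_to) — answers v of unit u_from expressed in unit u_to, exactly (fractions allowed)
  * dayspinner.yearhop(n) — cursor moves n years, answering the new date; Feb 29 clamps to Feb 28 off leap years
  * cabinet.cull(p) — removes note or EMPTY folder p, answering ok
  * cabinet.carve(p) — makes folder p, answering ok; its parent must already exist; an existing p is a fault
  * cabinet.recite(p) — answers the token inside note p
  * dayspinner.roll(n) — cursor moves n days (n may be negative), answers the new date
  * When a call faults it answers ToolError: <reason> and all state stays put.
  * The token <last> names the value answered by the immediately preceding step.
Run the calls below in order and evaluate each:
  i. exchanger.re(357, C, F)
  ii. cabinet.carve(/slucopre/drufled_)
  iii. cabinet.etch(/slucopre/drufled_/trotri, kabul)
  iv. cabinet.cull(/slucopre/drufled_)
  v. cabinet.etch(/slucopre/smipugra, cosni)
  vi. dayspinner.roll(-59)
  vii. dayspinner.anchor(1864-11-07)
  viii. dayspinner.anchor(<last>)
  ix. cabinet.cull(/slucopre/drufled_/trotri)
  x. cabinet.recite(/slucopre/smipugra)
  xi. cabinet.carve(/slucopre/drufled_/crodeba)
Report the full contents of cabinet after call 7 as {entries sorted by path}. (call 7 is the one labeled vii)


Answer: {slucopre/, slucopre/drufled_/, slucopre/drufled_/trotri=kabul, slucopre/smipugra=cosni}

Derivation:
// 1. re(v→357, u_from→C, u_to→F) == 3373/5
// 2. carve(p→/slucopre/drufled_) == ok
// 3. etch(p→/slucopre/drufled_/trotri, c→kabul) == created
// 4. cull(p→/slucopre/drufled_) == ToolError: not empty
// 5. etch(p→/slucopre/smipugra, c→cosni) == created
// 6. roll(n→-59) == 2085-12-31
// 7. anchor(d→1864-11-07) == 1864-11-07
// 8. anchor(d→<last>) == 1864-11-07
// 9. cull(p→/slucopre/drufled_/trotri) == ok
// 10. recite(p→/slucopre/smipugra) == cosni
// 11. carve(p→/slucopre/drufled_/crodeba) == ok


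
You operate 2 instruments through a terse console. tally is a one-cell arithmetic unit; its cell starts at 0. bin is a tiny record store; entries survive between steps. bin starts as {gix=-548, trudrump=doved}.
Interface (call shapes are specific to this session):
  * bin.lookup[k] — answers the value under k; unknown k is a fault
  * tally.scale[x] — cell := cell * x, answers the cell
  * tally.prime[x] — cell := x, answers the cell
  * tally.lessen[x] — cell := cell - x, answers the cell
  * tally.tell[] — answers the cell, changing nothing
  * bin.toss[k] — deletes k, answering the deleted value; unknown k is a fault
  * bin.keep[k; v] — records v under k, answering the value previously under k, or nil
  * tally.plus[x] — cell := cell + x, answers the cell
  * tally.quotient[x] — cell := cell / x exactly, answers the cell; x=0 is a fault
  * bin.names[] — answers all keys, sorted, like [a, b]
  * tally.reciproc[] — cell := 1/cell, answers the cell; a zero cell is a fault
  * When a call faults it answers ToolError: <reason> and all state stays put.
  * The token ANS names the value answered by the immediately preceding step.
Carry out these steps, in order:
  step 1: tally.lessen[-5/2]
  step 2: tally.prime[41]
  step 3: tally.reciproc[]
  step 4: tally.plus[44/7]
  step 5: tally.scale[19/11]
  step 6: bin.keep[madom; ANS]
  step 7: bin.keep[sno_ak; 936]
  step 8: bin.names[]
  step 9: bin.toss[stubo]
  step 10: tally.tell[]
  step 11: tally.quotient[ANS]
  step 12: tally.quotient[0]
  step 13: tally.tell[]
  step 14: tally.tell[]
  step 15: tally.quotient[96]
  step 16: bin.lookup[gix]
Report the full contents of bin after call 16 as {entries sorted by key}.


Answer: {gix=-548, madom=34409/3157, sno_ak=936, trudrump=doved}

Derivation:
I invoke tally.lessen on x: -5/2, and get 5/2.
I run tally.prime on x: 41, and get 41.
Calling tally.reciproc, and observe 1/41.
I try tally.plus on x: 44/7, → 1811/287.
Invoking tally.scale on x: 19/11: 34409/3157.
I try bin.keep on k: madom, v: ANS, which returns nil.
I call bin.keep on k: sno_ak, v: 936, and see nil.
I call bin.names(), and observe [gix, madom, sno_ak, trudrump].
I call bin.toss on k: stubo: ToolError: no such key stubo.
I run tally.tell, which returns 34409/3157.
I run tally.quotient on x: ANS: 1.
Now I run tally.quotient on x: 0: ToolError: division by zero.
Next I call tally.tell(), and see 1.
Next I call tally.tell, which returns 1.
Invoking tally.quotient on x: 96, and observe 1/96.
Calling bin.lookup on k: gix, — result: -548.


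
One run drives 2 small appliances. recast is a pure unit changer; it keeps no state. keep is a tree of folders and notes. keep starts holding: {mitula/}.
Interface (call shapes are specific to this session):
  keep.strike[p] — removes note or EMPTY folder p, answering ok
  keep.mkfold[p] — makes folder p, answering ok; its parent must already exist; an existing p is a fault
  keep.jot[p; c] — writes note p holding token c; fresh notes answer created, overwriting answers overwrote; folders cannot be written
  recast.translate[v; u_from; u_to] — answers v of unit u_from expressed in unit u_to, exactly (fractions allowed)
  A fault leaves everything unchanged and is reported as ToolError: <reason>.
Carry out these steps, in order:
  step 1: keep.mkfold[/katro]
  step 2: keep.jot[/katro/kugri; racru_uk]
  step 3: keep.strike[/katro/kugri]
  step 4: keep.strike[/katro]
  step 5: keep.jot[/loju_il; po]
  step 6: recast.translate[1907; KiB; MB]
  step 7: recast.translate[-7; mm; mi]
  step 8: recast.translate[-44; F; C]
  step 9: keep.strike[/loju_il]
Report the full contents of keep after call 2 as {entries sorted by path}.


Answer: {katro/, katro/kugri=racru_uk, mitula/}

Derivation:
==> keep.mkfold(p='/katro')
<== ok
==> keep.jot(p='/katro/kugri', c='racru_uk')
<== created
==> keep.strike(p='/katro/kugri')
<== ok
==> keep.strike(p='/katro')
<== ok
==> keep.jot(p='/loju_il', c='po')
<== created
==> recast.translate(v='1907', u_from='KiB', u_to='MB')
<== 30512/15625
==> recast.translate(v='-7', u_from='mm', u_to='mi')
<== -7/1609344
==> recast.translate(v='-44', u_from='F', u_to='C')
<== -380/9
==> keep.strike(p='/loju_il')
<== ok


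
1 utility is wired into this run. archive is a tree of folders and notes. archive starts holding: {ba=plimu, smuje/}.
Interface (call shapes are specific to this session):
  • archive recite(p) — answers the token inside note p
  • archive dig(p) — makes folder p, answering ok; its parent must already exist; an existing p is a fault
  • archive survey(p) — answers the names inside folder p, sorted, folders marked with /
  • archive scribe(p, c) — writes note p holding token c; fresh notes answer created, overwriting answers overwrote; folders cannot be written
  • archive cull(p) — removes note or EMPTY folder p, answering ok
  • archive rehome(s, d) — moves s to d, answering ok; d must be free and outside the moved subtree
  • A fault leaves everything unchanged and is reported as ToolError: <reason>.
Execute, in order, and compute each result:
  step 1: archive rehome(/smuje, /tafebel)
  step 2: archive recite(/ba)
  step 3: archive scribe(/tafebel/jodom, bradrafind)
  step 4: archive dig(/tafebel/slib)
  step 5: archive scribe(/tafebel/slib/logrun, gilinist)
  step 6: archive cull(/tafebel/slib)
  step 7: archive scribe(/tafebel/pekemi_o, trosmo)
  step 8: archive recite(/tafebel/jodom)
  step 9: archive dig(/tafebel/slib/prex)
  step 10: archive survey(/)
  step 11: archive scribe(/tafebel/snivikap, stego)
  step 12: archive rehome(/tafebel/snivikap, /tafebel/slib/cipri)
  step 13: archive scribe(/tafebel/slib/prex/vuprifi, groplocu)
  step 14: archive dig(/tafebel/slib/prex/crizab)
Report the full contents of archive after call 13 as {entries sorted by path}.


% 1. archive rehome(s→/smuje, d→/tafebel) ~> ok
% 2. archive recite(p→/ba) ~> plimu
% 3. archive scribe(p→/tafebel/jodom, c→bradrafind) ~> created
% 4. archive dig(p→/tafebel/slib) ~> ok
% 5. archive scribe(p→/tafebel/slib/logrun, c→gilinist) ~> created
% 6. archive cull(p→/tafebel/slib) ~> ToolError: not empty
% 7. archive scribe(p→/tafebel/pekemi_o, c→trosmo) ~> created
% 8. archive recite(p→/tafebel/jodom) ~> bradrafind
% 9. archive dig(p→/tafebel/slib/prex) ~> ok
% 10. archive survey(p→/) ~> [ba, tafebel/]
% 11. archive scribe(p→/tafebel/snivikap, c→stego) ~> created
% 12. archive rehome(s→/tafebel/snivikap, d→/tafebel/slib/cipri) ~> ok
% 13. archive scribe(p→/tafebel/slib/prex/vuprifi, c→groplocu) ~> created
% 14. archive dig(p→/tafebel/slib/prex/crizab) ~> ok

Answer: {ba=plimu, tafebel/, tafebel/jodom=bradrafind, tafebel/pekemi_o=trosmo, tafebel/slib/, tafebel/slib/cipri=stego, tafebel/slib/logrun=gilinist, tafebel/slib/prex/, tafebel/slib/prex/vuprifi=groplocu}


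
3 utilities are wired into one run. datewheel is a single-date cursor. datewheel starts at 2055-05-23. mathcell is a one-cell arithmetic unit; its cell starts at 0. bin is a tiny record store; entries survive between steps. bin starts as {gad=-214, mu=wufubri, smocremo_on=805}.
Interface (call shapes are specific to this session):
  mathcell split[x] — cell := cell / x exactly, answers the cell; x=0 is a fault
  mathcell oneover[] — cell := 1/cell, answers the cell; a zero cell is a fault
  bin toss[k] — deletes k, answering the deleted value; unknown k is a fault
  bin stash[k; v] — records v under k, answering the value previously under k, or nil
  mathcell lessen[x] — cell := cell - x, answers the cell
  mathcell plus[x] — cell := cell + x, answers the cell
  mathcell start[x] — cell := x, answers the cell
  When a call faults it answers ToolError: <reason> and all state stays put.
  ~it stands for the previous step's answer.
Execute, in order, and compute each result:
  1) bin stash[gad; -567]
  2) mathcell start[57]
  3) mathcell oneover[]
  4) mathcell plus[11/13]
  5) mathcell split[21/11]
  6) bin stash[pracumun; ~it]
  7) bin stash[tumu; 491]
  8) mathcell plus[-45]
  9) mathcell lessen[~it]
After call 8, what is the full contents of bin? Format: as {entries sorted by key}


Answer: {gad=-567, mu=wufubri, pracumun=7040/15561, smocremo_on=805, tumu=491}

Derivation:
CALL bin stash[k=gad; v=-567]
RET  -214
CALL mathcell start[x=57]
RET  57
CALL mathcell oneover[]
RET  1/57
CALL mathcell plus[x=11/13]
RET  640/741
CALL mathcell split[x=21/11]
RET  7040/15561
CALL bin stash[k=pracumun; v=~it]
RET  nil
CALL bin stash[k=tumu; v=491]
RET  nil
CALL mathcell plus[x=-45]
RET  -693205/15561
CALL mathcell lessen[x=~it]
RET  0


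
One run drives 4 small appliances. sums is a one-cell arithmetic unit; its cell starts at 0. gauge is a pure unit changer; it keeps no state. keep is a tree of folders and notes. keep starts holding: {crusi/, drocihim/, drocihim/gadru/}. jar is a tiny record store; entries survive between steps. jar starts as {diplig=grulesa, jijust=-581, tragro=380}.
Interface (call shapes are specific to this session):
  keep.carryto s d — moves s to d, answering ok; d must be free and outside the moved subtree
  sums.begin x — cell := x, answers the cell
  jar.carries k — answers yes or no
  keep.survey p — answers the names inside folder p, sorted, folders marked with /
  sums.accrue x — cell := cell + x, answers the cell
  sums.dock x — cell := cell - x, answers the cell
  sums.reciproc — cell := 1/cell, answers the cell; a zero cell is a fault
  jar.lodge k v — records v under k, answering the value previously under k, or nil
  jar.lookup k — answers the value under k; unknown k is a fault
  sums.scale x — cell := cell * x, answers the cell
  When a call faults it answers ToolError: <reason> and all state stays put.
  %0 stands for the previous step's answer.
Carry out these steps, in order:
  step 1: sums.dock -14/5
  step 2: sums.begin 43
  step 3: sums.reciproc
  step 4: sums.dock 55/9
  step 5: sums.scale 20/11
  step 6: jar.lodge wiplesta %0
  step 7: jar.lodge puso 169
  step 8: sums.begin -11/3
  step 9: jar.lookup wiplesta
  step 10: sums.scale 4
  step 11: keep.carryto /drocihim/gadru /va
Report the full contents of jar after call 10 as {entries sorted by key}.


Answer: {diplig=grulesa, jijust=-581, puso=169, tragro=380, wiplesta=-47120/4257}

Derivation:
-> sums.dock(x='-14/5')
<- 14/5
-> sums.begin(x='43')
<- 43
-> sums.reciproc()
<- 1/43
-> sums.dock(x='55/9')
<- -2356/387
-> sums.scale(x='20/11')
<- -47120/4257
-> jar.lodge(k='wiplesta', v='%0')
<- nil
-> jar.lodge(k='puso', v='169')
<- nil
-> sums.begin(x='-11/3')
<- -11/3
-> jar.lookup(k='wiplesta')
<- -47120/4257
-> sums.scale(x='4')
<- -44/3
-> keep.carryto(s='/drocihim/gadru', d='/va')
<- ok


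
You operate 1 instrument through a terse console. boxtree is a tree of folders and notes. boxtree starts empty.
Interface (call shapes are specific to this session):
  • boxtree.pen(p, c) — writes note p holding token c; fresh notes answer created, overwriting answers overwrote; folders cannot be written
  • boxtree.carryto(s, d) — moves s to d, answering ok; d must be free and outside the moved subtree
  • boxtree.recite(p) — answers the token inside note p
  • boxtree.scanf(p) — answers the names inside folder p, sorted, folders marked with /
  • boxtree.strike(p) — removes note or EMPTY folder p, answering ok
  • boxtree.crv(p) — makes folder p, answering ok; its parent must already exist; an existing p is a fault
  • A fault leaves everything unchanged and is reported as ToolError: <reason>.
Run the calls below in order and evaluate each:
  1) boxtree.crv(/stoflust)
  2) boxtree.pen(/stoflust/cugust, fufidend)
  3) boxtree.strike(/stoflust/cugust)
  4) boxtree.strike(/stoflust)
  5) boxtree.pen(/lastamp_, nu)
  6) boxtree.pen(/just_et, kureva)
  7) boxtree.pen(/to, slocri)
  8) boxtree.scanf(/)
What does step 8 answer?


;; 1. crv(p='/stoflust') ~> ok
;; 2. pen(p='/stoflust/cugust', c='fufidend') ~> created
;; 3. strike(p='/stoflust/cugust') ~> ok
;; 4. strike(p='/stoflust') ~> ok
;; 5. pen(p='/lastamp_', c='nu') ~> created
;; 6. pen(p='/just_et', c='kureva') ~> created
;; 7. pen(p='/to', c='slocri') ~> created
;; 8. scanf(p='/') ~> [just_et, lastamp_, to]

Answer: [just_et, lastamp_, to]


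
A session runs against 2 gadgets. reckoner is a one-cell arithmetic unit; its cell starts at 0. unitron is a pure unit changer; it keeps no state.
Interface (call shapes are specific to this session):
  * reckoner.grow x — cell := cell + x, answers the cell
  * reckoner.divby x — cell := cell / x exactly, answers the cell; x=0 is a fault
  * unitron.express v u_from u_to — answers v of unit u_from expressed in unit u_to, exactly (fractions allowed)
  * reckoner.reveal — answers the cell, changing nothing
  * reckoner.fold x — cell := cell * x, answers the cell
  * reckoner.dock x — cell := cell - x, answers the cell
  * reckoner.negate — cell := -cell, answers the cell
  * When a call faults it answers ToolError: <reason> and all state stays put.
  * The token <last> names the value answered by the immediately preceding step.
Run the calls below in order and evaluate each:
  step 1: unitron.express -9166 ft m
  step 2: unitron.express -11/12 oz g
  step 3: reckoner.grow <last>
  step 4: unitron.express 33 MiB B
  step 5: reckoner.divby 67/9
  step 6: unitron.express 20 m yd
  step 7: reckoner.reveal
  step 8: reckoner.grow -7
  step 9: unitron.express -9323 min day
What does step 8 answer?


[in] unitron.express v='-9166' u_from='ft' u_to='m'
= -1746123/625
[in] unitron.express v='-11/12' u_from='oz' u_to='g'
= -498951607/19200000
[in] reckoner.grow x='<last>'
= -498951607/19200000
[in] unitron.express v='33' u_from='MiB' u_to='B'
= 34603008
[in] reckoner.divby x='67/9'
= -1496854821/428800000
[in] unitron.express v='20' u_from='m' u_to='yd'
= 25000/1143
[in] reckoner.reveal
= -1496854821/428800000
[in] reckoner.grow x='-7'
= -4498454821/428800000
[in] unitron.express v='-9323' u_from='min' u_to='day'
= -9323/1440

Answer: -4498454821/428800000


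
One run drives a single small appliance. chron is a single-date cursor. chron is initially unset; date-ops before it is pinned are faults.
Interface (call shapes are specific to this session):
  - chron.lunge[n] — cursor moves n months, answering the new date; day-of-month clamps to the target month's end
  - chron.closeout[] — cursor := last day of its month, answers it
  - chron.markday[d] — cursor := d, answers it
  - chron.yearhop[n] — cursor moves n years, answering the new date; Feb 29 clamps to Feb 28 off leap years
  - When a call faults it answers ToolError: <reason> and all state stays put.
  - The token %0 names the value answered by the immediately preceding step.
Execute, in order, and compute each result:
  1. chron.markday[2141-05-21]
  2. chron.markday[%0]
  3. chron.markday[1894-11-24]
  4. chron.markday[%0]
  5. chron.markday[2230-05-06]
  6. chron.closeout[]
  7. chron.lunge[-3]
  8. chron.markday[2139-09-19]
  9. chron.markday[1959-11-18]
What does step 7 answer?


-> chron.markday(d: 2141-05-21)
<- 2141-05-21
-> chron.markday(d: %0)
<- 2141-05-21
-> chron.markday(d: 1894-11-24)
<- 1894-11-24
-> chron.markday(d: %0)
<- 1894-11-24
-> chron.markday(d: 2230-05-06)
<- 2230-05-06
-> chron.closeout()
<- 2230-05-31
-> chron.lunge(n: -3)
<- 2230-02-28
-> chron.markday(d: 2139-09-19)
<- 2139-09-19
-> chron.markday(d: 1959-11-18)
<- 1959-11-18

Answer: 2230-02-28


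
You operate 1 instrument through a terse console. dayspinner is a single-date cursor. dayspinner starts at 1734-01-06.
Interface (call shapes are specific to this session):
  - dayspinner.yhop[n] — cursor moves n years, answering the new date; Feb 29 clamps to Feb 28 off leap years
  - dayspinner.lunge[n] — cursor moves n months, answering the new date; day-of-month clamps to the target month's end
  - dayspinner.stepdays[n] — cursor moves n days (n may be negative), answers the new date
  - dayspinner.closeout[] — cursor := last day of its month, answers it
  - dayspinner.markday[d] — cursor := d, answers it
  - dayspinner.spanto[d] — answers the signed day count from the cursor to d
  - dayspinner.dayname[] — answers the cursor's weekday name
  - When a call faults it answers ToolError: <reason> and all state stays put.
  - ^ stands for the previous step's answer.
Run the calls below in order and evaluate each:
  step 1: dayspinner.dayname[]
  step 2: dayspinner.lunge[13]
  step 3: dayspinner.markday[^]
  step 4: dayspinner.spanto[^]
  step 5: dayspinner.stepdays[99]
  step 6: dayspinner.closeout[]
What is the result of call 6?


% dayspinner.dayname
  Wednesday
% dayspinner.lunge n→13
  1735-02-06
% dayspinner.markday d→^
  1735-02-06
% dayspinner.spanto d→^
  0
% dayspinner.stepdays n→99
  1735-05-16
% dayspinner.closeout
  1735-05-31

Answer: 1735-05-31


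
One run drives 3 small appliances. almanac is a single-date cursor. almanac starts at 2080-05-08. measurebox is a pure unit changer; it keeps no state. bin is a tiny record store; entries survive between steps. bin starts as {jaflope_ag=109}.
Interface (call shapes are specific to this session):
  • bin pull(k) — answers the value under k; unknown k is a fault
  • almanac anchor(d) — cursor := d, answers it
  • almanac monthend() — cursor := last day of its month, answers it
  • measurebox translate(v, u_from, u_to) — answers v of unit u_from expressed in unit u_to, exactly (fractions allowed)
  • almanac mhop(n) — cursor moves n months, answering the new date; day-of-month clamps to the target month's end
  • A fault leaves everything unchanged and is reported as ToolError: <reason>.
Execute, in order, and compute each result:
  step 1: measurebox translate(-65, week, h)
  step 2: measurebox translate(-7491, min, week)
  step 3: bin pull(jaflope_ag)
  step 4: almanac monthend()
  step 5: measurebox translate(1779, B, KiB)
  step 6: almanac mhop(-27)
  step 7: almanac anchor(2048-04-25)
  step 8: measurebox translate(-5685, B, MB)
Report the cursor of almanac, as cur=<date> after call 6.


Answer: cur=2078-02-28

Derivation:
Step: measurebox translate[v→-65; u_from→week; u_to→h]
Result: -10920
Step: measurebox translate[v→-7491; u_from→min; u_to→week]
Result: -2497/3360
Step: bin pull[k→jaflope_ag]
Result: 109
Step: almanac monthend[]
Result: 2080-05-31
Step: measurebox translate[v→1779; u_from→B; u_to→KiB]
Result: 1779/1024
Step: almanac mhop[n→-27]
Result: 2078-02-28
Step: almanac anchor[d→2048-04-25]
Result: 2048-04-25
Step: measurebox translate[v→-5685; u_from→B; u_to→MB]
Result: -1137/200000


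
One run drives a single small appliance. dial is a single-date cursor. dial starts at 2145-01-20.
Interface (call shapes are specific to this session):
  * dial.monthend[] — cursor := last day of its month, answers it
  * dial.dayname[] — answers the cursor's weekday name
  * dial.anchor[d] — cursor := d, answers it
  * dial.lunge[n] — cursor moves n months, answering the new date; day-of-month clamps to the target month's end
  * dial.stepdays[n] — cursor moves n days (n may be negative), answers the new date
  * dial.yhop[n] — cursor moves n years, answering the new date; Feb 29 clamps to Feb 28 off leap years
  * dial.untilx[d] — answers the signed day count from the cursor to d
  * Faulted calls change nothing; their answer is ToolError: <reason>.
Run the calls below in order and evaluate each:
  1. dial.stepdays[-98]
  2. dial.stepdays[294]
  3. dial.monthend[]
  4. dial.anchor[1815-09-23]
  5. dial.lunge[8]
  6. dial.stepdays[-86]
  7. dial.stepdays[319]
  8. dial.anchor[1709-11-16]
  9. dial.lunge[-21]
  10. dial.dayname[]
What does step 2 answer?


Next I call dial.stepdays using n=-98, and observe 2144-10-14.
Then dial.stepdays using n=294, yielding 2145-08-04.
I invoke dial.monthend, and observe 2145-08-31.
Now I run dial.anchor using d=1815-09-23, and get 1815-09-23.
I use dial.lunge using n=8, and observe 1816-05-23.
I try dial.stepdays using n=-86, which returns 1816-02-27.
Now I run dial.stepdays using n=319, which returns 1817-01-11.
Then dial.anchor using d=1709-11-16, and observe 1709-11-16.
Invoking dial.lunge using n=-21, and see 1708-02-16.
I invoke dial.dayname(): Thursday.

Answer: 2145-08-04


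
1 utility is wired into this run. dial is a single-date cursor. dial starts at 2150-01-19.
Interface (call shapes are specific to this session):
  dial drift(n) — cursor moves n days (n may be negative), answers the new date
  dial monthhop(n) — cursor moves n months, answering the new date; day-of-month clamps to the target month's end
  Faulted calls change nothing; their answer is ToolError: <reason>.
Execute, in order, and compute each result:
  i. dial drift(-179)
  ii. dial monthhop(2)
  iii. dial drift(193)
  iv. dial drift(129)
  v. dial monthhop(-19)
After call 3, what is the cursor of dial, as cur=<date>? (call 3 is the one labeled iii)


! dial drift(n→-179) ~> 2149-07-24
! dial monthhop(n→2) ~> 2149-09-24
! dial drift(n→193) ~> 2150-04-05
! dial drift(n→129) ~> 2150-08-12
! dial monthhop(n→-19) ~> 2149-01-12

Answer: cur=2150-04-05


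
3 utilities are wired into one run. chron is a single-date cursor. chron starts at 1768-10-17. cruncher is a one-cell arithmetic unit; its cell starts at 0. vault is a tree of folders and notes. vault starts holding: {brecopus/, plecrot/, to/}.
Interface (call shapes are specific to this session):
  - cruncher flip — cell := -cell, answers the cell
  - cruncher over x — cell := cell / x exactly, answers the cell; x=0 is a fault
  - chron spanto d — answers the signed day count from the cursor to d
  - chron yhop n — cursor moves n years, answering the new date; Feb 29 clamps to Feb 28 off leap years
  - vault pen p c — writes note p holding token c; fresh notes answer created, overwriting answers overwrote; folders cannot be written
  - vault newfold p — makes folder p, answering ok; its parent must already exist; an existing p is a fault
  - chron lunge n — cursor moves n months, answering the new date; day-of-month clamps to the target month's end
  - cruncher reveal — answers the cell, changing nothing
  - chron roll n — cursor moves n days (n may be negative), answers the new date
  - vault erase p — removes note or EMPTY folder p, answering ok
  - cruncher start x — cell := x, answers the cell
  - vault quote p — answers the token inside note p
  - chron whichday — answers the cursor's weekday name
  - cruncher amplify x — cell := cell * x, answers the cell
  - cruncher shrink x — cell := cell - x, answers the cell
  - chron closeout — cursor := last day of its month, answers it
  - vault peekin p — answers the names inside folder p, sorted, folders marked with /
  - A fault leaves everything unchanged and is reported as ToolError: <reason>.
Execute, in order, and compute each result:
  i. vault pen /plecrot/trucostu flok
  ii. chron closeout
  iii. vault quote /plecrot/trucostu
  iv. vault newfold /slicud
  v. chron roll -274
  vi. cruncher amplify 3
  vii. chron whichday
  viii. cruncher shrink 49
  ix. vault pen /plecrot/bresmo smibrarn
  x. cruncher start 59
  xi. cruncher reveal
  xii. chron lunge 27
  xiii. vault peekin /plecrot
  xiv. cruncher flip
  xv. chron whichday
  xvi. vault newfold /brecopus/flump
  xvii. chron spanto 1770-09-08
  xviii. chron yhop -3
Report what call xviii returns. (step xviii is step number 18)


Answer: 1767-04-30

Derivation:
Do: vault pen[/plecrot/trucostu; flok]
See: created
Do: chron closeout[]
See: 1768-10-31
Do: vault quote[/plecrot/trucostu]
See: flok
Do: vault newfold[/slicud]
See: ok
Do: chron roll[-274]
See: 1768-01-31
Do: cruncher amplify[3]
See: 0
Do: chron whichday[]
See: Sunday
Do: cruncher shrink[49]
See: -49
Do: vault pen[/plecrot/bresmo; smibrarn]
See: created
Do: cruncher start[59]
See: 59
Do: cruncher reveal[]
See: 59
Do: chron lunge[27]
See: 1770-04-30
Do: vault peekin[/plecrot]
See: [bresmo, trucostu]
Do: cruncher flip[]
See: -59
Do: chron whichday[]
See: Monday
Do: vault newfold[/brecopus/flump]
See: ok
Do: chron spanto[1770-09-08]
See: 131
Do: chron yhop[-3]
See: 1767-04-30


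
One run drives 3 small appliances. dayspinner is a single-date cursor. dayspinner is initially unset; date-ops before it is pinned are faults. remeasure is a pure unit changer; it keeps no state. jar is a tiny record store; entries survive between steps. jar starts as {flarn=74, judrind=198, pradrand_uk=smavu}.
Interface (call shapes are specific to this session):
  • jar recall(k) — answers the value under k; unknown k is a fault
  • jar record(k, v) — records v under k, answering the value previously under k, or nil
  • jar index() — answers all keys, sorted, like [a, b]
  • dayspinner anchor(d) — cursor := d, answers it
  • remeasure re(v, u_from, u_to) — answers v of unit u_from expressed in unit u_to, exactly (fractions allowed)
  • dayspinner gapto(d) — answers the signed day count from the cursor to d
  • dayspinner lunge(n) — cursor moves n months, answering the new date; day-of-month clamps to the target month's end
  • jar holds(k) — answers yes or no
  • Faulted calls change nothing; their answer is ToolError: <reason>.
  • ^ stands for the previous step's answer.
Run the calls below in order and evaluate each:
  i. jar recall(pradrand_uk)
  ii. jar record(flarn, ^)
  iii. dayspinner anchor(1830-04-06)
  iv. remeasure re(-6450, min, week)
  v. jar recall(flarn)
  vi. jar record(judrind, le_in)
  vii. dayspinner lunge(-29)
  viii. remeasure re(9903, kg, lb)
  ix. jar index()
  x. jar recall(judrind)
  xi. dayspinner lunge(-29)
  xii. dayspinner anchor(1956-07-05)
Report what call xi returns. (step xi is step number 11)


$ jar recall k: pradrand_uk
:: smavu
$ jar record k: flarn v: ^
:: 74
$ dayspinner anchor d: 1830-04-06
:: 1830-04-06
$ remeasure re v: -6450 u_from: min u_to: week
:: -215/336
$ jar recall k: flarn
:: smavu
$ jar record k: judrind v: le_in
:: 198
$ dayspinner lunge n: -29
:: 1827-11-06
$ remeasure re v: 9903 u_from: kg u_to: lb
:: 990300000000/45359237
$ jar index
:: [flarn, judrind, pradrand_uk]
$ jar recall k: judrind
:: le_in
$ dayspinner lunge n: -29
:: 1825-06-06
$ dayspinner anchor d: 1956-07-05
:: 1956-07-05

Answer: 1825-06-06


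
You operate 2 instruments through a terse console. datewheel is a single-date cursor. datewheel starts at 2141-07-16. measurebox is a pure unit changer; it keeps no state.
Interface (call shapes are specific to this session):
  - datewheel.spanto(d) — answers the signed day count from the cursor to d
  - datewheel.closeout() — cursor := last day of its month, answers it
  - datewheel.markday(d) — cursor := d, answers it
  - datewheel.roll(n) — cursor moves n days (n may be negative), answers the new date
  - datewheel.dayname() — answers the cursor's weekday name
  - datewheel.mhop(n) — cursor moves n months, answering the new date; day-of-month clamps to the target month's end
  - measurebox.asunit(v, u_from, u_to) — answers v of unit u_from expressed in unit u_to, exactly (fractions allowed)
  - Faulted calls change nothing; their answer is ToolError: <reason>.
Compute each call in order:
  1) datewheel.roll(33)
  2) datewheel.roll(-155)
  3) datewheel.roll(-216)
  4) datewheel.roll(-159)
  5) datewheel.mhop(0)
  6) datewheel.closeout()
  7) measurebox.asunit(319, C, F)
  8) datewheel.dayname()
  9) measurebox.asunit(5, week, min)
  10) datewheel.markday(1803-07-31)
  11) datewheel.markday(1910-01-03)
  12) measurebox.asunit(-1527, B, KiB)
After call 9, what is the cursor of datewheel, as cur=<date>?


> roll n=33
[out] 2141-08-18
> roll n=-155
[out] 2141-03-16
> roll n=-216
[out] 2140-08-12
> roll n=-159
[out] 2140-03-06
> mhop n=0
[out] 2140-03-06
> closeout
[out] 2140-03-31
> asunit v=319 u_from=C u_to=F
[out] 3031/5
> dayname
[out] Thursday
> asunit v=5 u_from=week u_to=min
[out] 50400
> markday d=1803-07-31
[out] 1803-07-31
> markday d=1910-01-03
[out] 1910-01-03
> asunit v=-1527 u_from=B u_to=KiB
[out] -1527/1024

Answer: cur=2140-03-31


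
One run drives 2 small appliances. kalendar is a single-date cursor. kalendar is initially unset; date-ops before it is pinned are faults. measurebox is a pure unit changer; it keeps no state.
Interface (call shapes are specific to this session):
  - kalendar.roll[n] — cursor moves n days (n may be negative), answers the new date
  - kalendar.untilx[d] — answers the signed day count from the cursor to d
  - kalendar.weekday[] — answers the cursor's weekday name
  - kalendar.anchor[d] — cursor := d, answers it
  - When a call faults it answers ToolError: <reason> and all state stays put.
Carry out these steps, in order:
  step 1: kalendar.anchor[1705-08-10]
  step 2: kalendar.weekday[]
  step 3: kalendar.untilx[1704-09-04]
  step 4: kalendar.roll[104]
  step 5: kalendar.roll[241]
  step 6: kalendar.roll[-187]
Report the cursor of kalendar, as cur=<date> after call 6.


I try anchor using d→1705-08-10: 1705-08-10.
I invoke weekday, → Monday.
Then untilx using d→1704-09-04, and get -340.
Now I run roll using n→104, and observe 1705-11-22.
Calling roll using n→241, and get 1706-07-21.
Then roll using n→-187, and see 1706-01-15.

Answer: cur=1706-01-15


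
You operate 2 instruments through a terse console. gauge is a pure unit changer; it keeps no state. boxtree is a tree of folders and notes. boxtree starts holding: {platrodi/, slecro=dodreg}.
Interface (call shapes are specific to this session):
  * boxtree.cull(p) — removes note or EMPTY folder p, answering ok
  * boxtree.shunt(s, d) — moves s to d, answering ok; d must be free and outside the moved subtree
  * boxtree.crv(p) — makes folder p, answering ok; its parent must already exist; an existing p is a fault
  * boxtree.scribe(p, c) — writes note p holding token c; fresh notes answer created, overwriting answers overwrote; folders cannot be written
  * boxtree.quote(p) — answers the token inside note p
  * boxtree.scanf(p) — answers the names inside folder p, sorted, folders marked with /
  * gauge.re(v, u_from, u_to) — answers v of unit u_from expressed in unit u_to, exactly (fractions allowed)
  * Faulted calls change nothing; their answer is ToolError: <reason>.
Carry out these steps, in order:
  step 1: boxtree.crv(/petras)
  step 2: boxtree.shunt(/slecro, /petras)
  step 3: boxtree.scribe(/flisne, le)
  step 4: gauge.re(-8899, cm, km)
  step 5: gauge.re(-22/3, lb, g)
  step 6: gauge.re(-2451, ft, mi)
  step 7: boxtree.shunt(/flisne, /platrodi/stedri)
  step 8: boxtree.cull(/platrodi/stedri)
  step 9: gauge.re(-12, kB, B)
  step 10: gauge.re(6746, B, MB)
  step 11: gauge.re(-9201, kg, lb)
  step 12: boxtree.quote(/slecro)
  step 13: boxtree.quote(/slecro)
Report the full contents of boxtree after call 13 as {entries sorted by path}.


% boxtree.crv(p→/petras) : ok
% boxtree.shunt(s→/slecro, d→/petras) : ToolError: exists
% boxtree.scribe(p→/flisne, c→le) : created
% gauge.re(v→-8899, u_from→cm, u_to→km) : -8899/100000
% gauge.re(v→-22/3, u_from→lb, u_to→g) : -498951607/150000
% gauge.re(v→-2451, u_from→ft, u_to→mi) : -817/1760
% boxtree.shunt(s→/flisne, d→/platrodi/stedri) : ok
% boxtree.cull(p→/platrodi/stedri) : ok
% gauge.re(v→-12, u_from→kB, u_to→B) : -12000
% gauge.re(v→6746, u_from→B, u_to→MB) : 3373/500000
% gauge.re(v→-9201, u_from→kg, u_to→lb) : -920100000000/45359237
% boxtree.quote(p→/slecro) : dodreg
% boxtree.quote(p→/slecro) : dodreg

Answer: {petras/, platrodi/, slecro=dodreg}


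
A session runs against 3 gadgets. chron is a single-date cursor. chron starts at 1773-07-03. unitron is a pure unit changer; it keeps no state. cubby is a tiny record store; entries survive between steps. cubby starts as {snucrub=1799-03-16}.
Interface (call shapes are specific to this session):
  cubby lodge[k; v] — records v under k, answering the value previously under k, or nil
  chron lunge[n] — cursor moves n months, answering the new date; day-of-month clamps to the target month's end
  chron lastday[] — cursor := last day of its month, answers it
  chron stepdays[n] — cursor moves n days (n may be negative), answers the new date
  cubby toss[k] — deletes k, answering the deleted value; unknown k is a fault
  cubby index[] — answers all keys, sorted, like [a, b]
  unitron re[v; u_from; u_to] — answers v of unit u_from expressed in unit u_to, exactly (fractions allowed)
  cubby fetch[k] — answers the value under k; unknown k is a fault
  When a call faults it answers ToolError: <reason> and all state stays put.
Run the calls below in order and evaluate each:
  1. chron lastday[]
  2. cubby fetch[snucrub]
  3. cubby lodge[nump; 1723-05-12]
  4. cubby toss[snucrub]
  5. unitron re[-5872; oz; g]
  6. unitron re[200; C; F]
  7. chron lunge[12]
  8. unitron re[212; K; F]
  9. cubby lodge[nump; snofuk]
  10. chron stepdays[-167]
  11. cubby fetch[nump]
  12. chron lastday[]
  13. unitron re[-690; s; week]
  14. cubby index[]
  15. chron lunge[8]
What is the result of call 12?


-> chron lastday()
<- 1773-07-31
-> cubby fetch(k='snucrub')
<- 1799-03-16
-> cubby lodge(k='nump', v='1723-05-12')
<- nil
-> cubby toss(k='snucrub')
<- 1799-03-16
-> unitron re(v='-5872', u_from='oz', u_to='g')
<- -16646839979/100000
-> unitron re(v='200', u_from='C', u_to='F')
<- 392
-> chron lunge(n='12')
<- 1774-07-31
-> unitron re(v='212', u_from='K', u_to='F')
<- -7807/100
-> cubby lodge(k='nump', v='snofuk')
<- 1723-05-12
-> chron stepdays(n='-167')
<- 1774-02-14
-> cubby fetch(k='nump')
<- snofuk
-> chron lastday()
<- 1774-02-28
-> unitron re(v='-690', u_from='s', u_to='week')
<- -23/20160
-> cubby index()
<- [nump]
-> chron lunge(n='8')
<- 1774-10-28

Answer: 1774-02-28
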